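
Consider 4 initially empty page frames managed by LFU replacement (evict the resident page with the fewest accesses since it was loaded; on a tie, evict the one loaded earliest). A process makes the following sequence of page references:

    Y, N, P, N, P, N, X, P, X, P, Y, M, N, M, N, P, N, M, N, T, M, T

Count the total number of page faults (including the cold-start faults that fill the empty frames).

Y -> fault, frames {Y}
N -> fault, frames {Y,N}
P -> fault, frames {Y,N,P}
N -> hit
P -> hit
N -> hit
X -> fault, frames {Y,N,P,X}
P -> hit
X -> hit
P -> hit
Y -> hit
M -> fault, evict Y, frames {N,P,X,M}
N -> hit
M -> hit
N -> hit
P -> hit
N -> hit
M -> hit
N -> hit
T -> fault, evict X, frames {N,P,M,T}
M -> hit
T -> hit
Page faults: 6.

6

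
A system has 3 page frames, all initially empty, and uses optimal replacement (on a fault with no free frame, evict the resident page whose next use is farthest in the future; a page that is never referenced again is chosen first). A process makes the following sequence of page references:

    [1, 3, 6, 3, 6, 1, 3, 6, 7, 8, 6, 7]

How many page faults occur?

5

1 -> fault, frames {1}
3 -> fault, frames {1,3}
6 -> fault, frames {1,3,6}
3 -> hit
6 -> hit
1 -> hit
3 -> hit
6 -> hit
7 -> fault, evict 3, frames {1,6,7}
8 -> fault, evict 1, frames {6,7,8}
6 -> hit
7 -> hit
Page faults: 5.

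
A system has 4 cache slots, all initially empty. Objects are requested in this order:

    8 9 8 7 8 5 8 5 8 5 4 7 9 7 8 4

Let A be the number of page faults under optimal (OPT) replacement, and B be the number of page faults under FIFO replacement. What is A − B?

Under OPT: F F . F . F . . . . F . . . . . → 5 faults.
Under FIFO: F F . F . F . . . . F . . . F . → 6 faults.
A − B = 5 − 6 = -1.

-1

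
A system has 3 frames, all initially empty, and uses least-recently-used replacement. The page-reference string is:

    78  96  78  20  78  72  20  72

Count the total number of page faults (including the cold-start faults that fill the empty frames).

4

78: fault, frames {78}
96: fault, frames {78,96}
78: hit
20: fault, frames {96,78,20}
78: hit
72: fault, evict 96, frames {20,78,72}
20: hit
72: hit
Page faults: 4.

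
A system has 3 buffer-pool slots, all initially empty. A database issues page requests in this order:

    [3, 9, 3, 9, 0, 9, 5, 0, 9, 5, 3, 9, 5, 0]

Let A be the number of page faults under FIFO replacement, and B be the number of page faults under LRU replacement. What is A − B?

Under FIFO: F F . . F . F . . . F F . F → 7 faults.
Under LRU: F F . . F . F . . . F . . F → 6 faults.
A − B = 7 − 6 = 1.

1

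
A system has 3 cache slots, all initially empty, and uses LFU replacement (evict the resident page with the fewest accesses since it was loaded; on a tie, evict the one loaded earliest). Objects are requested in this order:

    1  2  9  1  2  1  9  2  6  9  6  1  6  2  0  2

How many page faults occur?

7

1 → miss, frames [1]
2 → miss, frames [1, 2]
9 → miss, frames [1, 2, 9]
1 → hit
2 → hit
1 → hit
9 → hit
2 → hit
6 → miss, evict 9, frames [1, 2, 6]
9 → miss, evict 6, frames [1, 2, 9]
6 → miss, evict 9, frames [1, 2, 6]
1 → hit
6 → hit
2 → hit
0 → miss, evict 6, frames [1, 2, 0]
2 → hit
Page faults: 7.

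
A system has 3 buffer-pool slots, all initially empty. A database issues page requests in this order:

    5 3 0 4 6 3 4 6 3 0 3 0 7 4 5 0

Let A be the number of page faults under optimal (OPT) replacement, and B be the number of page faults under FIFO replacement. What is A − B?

Under OPT: F F F F F . . . . F . . F . F . → 8 faults.
Under FIFO: F F F F F F . . . F . . F F F F → 11 faults.
A − B = 8 − 11 = -3.

-3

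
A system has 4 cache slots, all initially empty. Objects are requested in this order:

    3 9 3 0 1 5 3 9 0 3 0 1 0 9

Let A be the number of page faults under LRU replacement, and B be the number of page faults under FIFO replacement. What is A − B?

Under LRU: F F . F F F . F F . . F . . → 8 faults.
Under FIFO: F F . F F F F F F . . F . . → 9 faults.
A − B = 8 − 9 = -1.

-1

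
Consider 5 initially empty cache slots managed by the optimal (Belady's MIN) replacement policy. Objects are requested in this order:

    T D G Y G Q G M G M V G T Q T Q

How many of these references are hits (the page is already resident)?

9

T: fault, frames [T]
D: fault, frames [T, D]
G: fault, frames [T, D, G]
Y: fault, frames [T, D, G, Y]
G: hit
Q: fault, frames [T, D, G, Y, Q]
G: hit
M: fault, evict Y, frames [T, D, G, Q, M]
G: hit
M: hit
V: fault, evict M, frames [T, D, G, Q, V]
G: hit
T: hit
Q: hit
T: hit
Q: hit
Hits: 9.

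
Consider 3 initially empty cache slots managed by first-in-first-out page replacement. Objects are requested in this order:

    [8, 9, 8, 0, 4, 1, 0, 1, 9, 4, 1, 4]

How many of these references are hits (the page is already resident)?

6

8 -> miss, frames (8)
9 -> miss, frames (8 9)
8 -> hit
0 -> miss, frames (8 9 0)
4 -> miss, evict 8, frames (9 0 4)
1 -> miss, evict 9, frames (0 4 1)
0 -> hit
1 -> hit
9 -> miss, evict 0, frames (4 1 9)
4 -> hit
1 -> hit
4 -> hit
Hits: 6.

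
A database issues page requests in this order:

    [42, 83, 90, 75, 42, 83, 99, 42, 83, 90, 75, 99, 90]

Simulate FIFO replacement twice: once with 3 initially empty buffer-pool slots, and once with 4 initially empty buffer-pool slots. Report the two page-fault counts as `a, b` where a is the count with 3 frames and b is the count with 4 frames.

3 frames: F F F F F F F . . F F . . → 9 faults.
4 frames: F F F F . . F F F F F F . → 10 faults.
10 > 9: adding a frame increased faults — Belady's anomaly.

9, 10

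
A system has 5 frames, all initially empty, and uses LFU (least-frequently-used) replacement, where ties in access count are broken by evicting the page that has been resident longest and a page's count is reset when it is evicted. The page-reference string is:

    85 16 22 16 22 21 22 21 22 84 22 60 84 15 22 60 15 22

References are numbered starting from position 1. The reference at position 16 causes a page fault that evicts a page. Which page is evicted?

pos 1: 85 → fault, frames (85)
pos 2: 16 → fault, frames (85 16)
pos 3: 22 → fault, frames (85 16 22)
pos 4: 16 → hit
pos 5: 22 → hit
pos 6: 21 → fault, frames (85 16 22 21)
pos 7: 22 → hit
pos 8: 21 → hit
pos 9: 22 → hit
pos 10: 84 → fault, frames (85 16 22 21 84)
pos 11: 22 → hit
pos 12: 60 → fault, evict 85, frames (16 22 21 84 60)
pos 13: 84 → hit
pos 14: 15 → fault, evict 60, frames (16 22 21 84 15)
pos 15: 22 → hit
pos 16: 60 → fault, evict 15, frames (16 22 21 84 60)
At position 16, page 15 is evicted.

15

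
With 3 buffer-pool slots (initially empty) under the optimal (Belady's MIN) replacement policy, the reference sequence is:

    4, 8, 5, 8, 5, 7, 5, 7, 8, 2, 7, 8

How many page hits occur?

4 -> miss, frames {4}
8 -> miss, frames {4,8}
5 -> miss, frames {4,8,5}
8 -> hit
5 -> hit
7 -> miss, evict 4, frames {8,5,7}
5 -> hit
7 -> hit
8 -> hit
2 -> miss, evict 5, frames {8,7,2}
7 -> hit
8 -> hit
Hits: 7.

7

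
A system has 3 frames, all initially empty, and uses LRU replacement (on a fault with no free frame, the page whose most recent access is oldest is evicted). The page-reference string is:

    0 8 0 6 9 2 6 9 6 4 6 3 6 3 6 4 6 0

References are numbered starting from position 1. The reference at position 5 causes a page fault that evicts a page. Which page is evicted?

8

pos 1: 0 -> miss, frames [0]
pos 2: 8 -> miss, frames [0, 8]
pos 3: 0 -> hit
pos 4: 6 -> miss, frames [8, 0, 6]
pos 5: 9 -> miss, evict 8, frames [0, 6, 9]
At position 5, page 8 is evicted.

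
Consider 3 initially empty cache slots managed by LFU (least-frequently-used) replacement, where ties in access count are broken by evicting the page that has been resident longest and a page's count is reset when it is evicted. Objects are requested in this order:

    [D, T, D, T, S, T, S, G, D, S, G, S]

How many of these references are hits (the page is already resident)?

6

D -> fault, frames {D}
T -> fault, frames {D,T}
D -> hit
T -> hit
S -> fault, frames {D,T,S}
T -> hit
S -> hit
G -> fault, evict D, frames {T,S,G}
D -> fault, evict G, frames {T,S,D}
S -> hit
G -> fault, evict D, frames {T,S,G}
S -> hit
Hits: 6.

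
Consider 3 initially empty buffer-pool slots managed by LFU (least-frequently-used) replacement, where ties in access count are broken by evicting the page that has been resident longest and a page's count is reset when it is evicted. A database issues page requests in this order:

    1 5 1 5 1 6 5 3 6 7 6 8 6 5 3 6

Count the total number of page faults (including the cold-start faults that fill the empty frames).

1 -> miss, frames [1]
5 -> miss, frames [1, 5]
1 -> hit
5 -> hit
1 -> hit
6 -> miss, frames [1, 5, 6]
5 -> hit
3 -> miss, evict 6, frames [1, 5, 3]
6 -> miss, evict 3, frames [1, 5, 6]
7 -> miss, evict 6, frames [1, 5, 7]
6 -> miss, evict 7, frames [1, 5, 6]
8 -> miss, evict 6, frames [1, 5, 8]
6 -> miss, evict 8, frames [1, 5, 6]
5 -> hit
3 -> miss, evict 6, frames [1, 5, 3]
6 -> miss, evict 3, frames [1, 5, 6]
Page faults: 11.

11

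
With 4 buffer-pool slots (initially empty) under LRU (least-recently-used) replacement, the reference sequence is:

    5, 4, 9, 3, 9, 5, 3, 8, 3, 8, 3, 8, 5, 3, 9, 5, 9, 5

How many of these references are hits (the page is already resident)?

5 -> fault, frames (5)
4 -> fault, frames (5 4)
9 -> fault, frames (5 4 9)
3 -> fault, frames (5 4 9 3)
9 -> hit
5 -> hit
3 -> hit
8 -> fault, evict 4, frames (9 5 3 8)
3 -> hit
8 -> hit
3 -> hit
8 -> hit
5 -> hit
3 -> hit
9 -> hit
5 -> hit
9 -> hit
5 -> hit
Hits: 13.

13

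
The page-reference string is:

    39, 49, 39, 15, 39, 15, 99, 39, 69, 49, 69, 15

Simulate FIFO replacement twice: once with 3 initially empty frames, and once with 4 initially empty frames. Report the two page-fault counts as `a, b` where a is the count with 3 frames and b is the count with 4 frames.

3 frames: F F . F . . F F F F . F → 8 faults.
4 frames: F F . F . . F . F . . . → 5 faults.
5 < 8: adding a frame reduced faults, as is typical.

8, 5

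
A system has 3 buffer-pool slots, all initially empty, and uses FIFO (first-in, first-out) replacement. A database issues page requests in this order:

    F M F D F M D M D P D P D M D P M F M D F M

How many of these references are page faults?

7

F -> fault, frames [F]
M -> fault, frames [F, M]
F -> hit
D -> fault, frames [F, M, D]
F -> hit
M -> hit
D -> hit
M -> hit
D -> hit
P -> fault, evict F, frames [M, D, P]
D -> hit
P -> hit
D -> hit
M -> hit
D -> hit
P -> hit
M -> hit
F -> fault, evict M, frames [D, P, F]
M -> fault, evict D, frames [P, F, M]
D -> fault, evict P, frames [F, M, D]
F -> hit
M -> hit
Page faults: 7.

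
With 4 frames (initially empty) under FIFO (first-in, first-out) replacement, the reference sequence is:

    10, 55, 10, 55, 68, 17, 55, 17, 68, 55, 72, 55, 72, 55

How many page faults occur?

5

10: miss, frames {10}
55: miss, frames {10,55}
10: hit
55: hit
68: miss, frames {10,55,68}
17: miss, frames {10,55,68,17}
55: hit
17: hit
68: hit
55: hit
72: miss, evict 10, frames {55,68,17,72}
55: hit
72: hit
55: hit
Page faults: 5.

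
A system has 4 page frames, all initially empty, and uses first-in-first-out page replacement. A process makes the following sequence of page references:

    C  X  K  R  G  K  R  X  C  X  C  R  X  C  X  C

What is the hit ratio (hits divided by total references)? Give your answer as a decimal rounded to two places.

C -> miss, frames {C}
X -> miss, frames {C,X}
K -> miss, frames {C,X,K}
R -> miss, frames {C,X,K,R}
G -> miss, evict C, frames {X,K,R,G}
K -> hit
R -> hit
X -> hit
C -> miss, evict X, frames {K,R,G,C}
X -> miss, evict K, frames {R,G,C,X}
C -> hit
R -> hit
X -> hit
C -> hit
X -> hit
C -> hit
Hits: 9 of 16 references → 9/16 = 0.5625.

0.56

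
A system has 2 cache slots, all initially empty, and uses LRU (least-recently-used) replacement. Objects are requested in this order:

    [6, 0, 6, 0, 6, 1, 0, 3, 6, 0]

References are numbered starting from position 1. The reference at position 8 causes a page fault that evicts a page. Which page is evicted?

pos 1: 6: fault, frames (6)
pos 2: 0: fault, frames (6 0)
pos 3: 6: hit
pos 4: 0: hit
pos 5: 6: hit
pos 6: 1: fault, evict 0, frames (6 1)
pos 7: 0: fault, evict 6, frames (1 0)
pos 8: 3: fault, evict 1, frames (0 3)
At position 8, page 1 is evicted.

1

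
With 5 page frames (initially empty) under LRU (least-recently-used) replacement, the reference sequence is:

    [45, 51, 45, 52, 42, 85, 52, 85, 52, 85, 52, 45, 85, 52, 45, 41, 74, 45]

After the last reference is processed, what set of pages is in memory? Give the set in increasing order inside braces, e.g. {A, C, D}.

45 → miss, frames [45]
51 → miss, frames [45, 51]
45 → hit
52 → miss, frames [51, 45, 52]
42 → miss, frames [51, 45, 52, 42]
85 → miss, frames [51, 45, 52, 42, 85]
52 → hit
85 → hit
52 → hit
85 → hit
52 → hit
45 → hit
85 → hit
52 → hit
45 → hit
41 → miss, evict 51, frames [42, 85, 52, 45, 41]
74 → miss, evict 42, frames [85, 52, 45, 41, 74]
45 → hit

{41, 45, 52, 74, 85}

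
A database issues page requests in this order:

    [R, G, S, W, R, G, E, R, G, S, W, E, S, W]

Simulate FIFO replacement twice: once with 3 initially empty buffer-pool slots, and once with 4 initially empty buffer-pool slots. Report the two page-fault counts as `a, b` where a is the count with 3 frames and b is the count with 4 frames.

3 frames: F F F F F F F . . F F . . . → 9 faults.
4 frames: F F F F . . F F F F F F . . → 10 faults.
10 > 9: adding a frame increased faults — Belady's anomaly.

9, 10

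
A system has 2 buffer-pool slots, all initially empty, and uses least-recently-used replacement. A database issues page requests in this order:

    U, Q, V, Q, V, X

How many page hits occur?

U → fault, frames {U}
Q → fault, frames {U,Q}
V → fault, evict U, frames {Q,V}
Q → hit
V → hit
X → fault, evict Q, frames {V,X}
Hits: 2.

2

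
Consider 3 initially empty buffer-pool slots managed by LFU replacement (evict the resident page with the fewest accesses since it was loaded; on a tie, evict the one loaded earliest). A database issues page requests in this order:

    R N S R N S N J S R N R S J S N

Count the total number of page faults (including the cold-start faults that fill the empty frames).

R -> fault, frames [R]
N -> fault, frames [R, N]
S -> fault, frames [R, N, S]
R -> hit
N -> hit
S -> hit
N -> hit
J -> fault, evict R, frames [N, S, J]
S -> hit
R -> fault, evict J, frames [N, S, R]
N -> hit
R -> hit
S -> hit
J -> fault, evict R, frames [N, S, J]
S -> hit
N -> hit
Page faults: 6.

6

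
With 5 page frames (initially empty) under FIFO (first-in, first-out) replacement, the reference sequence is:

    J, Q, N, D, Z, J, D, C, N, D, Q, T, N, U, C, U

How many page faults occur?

8

J: miss, frames (J)
Q: miss, frames (J Q)
N: miss, frames (J Q N)
D: miss, frames (J Q N D)
Z: miss, frames (J Q N D Z)
J: hit
D: hit
C: miss, evict J, frames (Q N D Z C)
N: hit
D: hit
Q: hit
T: miss, evict Q, frames (N D Z C T)
N: hit
U: miss, evict N, frames (D Z C T U)
C: hit
U: hit
Page faults: 8.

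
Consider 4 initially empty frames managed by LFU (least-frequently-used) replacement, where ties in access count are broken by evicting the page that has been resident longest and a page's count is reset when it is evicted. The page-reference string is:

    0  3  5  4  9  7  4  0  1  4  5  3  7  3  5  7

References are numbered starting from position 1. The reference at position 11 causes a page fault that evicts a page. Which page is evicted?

pos 1: 0 → miss, frames {0}
pos 2: 3 → miss, frames {0,3}
pos 3: 5 → miss, frames {0,3,5}
pos 4: 4 → miss, frames {0,3,5,4}
pos 5: 9 → miss, evict 0, frames {3,5,4,9}
pos 6: 7 → miss, evict 3, frames {5,4,9,7}
pos 7: 4 → hit
pos 8: 0 → miss, evict 5, frames {4,9,7,0}
pos 9: 1 → miss, evict 9, frames {4,7,0,1}
pos 10: 4 → hit
pos 11: 5 → miss, evict 7, frames {4,0,1,5}
At position 11, page 7 is evicted.

7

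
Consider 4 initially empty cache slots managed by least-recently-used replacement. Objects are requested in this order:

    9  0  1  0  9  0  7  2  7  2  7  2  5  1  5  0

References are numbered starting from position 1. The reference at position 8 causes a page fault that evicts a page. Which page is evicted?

pos 1: 9 -> fault, frames [9]
pos 2: 0 -> fault, frames [9, 0]
pos 3: 1 -> fault, frames [9, 0, 1]
pos 4: 0 -> hit
pos 5: 9 -> hit
pos 6: 0 -> hit
pos 7: 7 -> fault, frames [1, 9, 0, 7]
pos 8: 2 -> fault, evict 1, frames [9, 0, 7, 2]
At position 8, page 1 is evicted.

1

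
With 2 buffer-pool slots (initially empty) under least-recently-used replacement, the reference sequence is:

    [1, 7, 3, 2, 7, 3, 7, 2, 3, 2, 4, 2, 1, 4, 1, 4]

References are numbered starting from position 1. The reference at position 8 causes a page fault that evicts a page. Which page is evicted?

pos 1: 1 → fault, frames [1]
pos 2: 7 → fault, frames [1, 7]
pos 3: 3 → fault, evict 1, frames [7, 3]
pos 4: 2 → fault, evict 7, frames [3, 2]
pos 5: 7 → fault, evict 3, frames [2, 7]
pos 6: 3 → fault, evict 2, frames [7, 3]
pos 7: 7 → hit
pos 8: 2 → fault, evict 3, frames [7, 2]
At position 8, page 3 is evicted.

3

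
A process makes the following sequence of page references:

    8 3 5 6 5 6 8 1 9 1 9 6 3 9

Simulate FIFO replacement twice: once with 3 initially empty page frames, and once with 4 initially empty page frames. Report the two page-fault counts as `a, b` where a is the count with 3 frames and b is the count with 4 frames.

3 frames: F F F F . . F F F . . F F . → 9 faults.
4 frames: F F F F . . . F F . . . F . → 7 faults.
7 < 9: adding a frame reduced faults, as is typical.

9, 7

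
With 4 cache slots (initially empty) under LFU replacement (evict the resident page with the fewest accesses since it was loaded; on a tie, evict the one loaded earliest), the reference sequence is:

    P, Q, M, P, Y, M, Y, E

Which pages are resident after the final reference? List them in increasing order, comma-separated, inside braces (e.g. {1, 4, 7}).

{E, M, P, Y}

P: miss, frames [P]
Q: miss, frames [P, Q]
M: miss, frames [P, Q, M]
P: hit
Y: miss, frames [P, Q, M, Y]
M: hit
Y: hit
E: miss, evict Q, frames [P, M, Y, E]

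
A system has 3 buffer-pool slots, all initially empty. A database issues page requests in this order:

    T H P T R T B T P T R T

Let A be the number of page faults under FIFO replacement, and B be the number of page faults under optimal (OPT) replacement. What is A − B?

3

Under FIFO: F F F . F F F . F . F F → 9 faults.
Under OPT: F F F . F . F . . . F . → 6 faults.
A − B = 9 − 6 = 3.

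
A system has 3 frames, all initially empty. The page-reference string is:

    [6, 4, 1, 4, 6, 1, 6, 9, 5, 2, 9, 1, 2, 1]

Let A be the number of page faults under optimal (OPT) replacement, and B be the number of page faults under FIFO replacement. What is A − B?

Under OPT: F F F . . . . F F F . . . . → 6 faults.
Under FIFO: F F F . . . . F F F . F . . → 7 faults.
A − B = 6 − 7 = -1.

-1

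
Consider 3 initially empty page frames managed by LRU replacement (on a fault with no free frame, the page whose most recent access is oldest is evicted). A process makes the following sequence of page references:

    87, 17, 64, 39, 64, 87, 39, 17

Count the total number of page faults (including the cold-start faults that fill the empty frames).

87 -> miss, frames (87)
17 -> miss, frames (87 17)
64 -> miss, frames (87 17 64)
39 -> miss, evict 87, frames (17 64 39)
64 -> hit
87 -> miss, evict 17, frames (39 64 87)
39 -> hit
17 -> miss, evict 64, frames (87 39 17)
Page faults: 6.

6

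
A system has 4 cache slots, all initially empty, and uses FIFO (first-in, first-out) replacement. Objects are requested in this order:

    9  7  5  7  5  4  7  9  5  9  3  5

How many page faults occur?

9 -> fault, frames (9)
7 -> fault, frames (9 7)
5 -> fault, frames (9 7 5)
7 -> hit
5 -> hit
4 -> fault, frames (9 7 5 4)
7 -> hit
9 -> hit
5 -> hit
9 -> hit
3 -> fault, evict 9, frames (7 5 4 3)
5 -> hit
Page faults: 5.

5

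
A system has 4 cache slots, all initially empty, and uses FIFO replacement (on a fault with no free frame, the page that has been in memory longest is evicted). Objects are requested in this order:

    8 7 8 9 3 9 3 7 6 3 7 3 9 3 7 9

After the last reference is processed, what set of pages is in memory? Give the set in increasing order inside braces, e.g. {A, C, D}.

{3, 6, 7, 9}

8 -> miss, frames [8]
7 -> miss, frames [8, 7]
8 -> hit
9 -> miss, frames [8, 7, 9]
3 -> miss, frames [8, 7, 9, 3]
9 -> hit
3 -> hit
7 -> hit
6 -> miss, evict 8, frames [7, 9, 3, 6]
3 -> hit
7 -> hit
3 -> hit
9 -> hit
3 -> hit
7 -> hit
9 -> hit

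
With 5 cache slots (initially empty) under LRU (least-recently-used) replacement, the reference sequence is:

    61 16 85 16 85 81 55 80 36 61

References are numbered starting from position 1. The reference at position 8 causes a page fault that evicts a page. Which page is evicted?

61

pos 1: 61 -> fault, frames [61]
pos 2: 16 -> fault, frames [61, 16]
pos 3: 85 -> fault, frames [61, 16, 85]
pos 4: 16 -> hit
pos 5: 85 -> hit
pos 6: 81 -> fault, frames [61, 16, 85, 81]
pos 7: 55 -> fault, frames [61, 16, 85, 81, 55]
pos 8: 80 -> fault, evict 61, frames [16, 85, 81, 55, 80]
At position 8, page 61 is evicted.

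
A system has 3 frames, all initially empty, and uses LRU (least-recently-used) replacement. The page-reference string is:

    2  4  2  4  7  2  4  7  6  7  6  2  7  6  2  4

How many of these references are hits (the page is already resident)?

10

2: miss, frames [2]
4: miss, frames [2, 4]
2: hit
4: hit
7: miss, frames [2, 4, 7]
2: hit
4: hit
7: hit
6: miss, evict 2, frames [4, 7, 6]
7: hit
6: hit
2: miss, evict 4, frames [7, 6, 2]
7: hit
6: hit
2: hit
4: miss, evict 7, frames [6, 2, 4]
Hits: 10.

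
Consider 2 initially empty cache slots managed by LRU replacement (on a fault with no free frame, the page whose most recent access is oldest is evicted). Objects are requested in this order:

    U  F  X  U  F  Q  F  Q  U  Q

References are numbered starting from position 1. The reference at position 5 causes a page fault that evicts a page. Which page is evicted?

X

pos 1: U -> miss, frames (U)
pos 2: F -> miss, frames (U F)
pos 3: X -> miss, evict U, frames (F X)
pos 4: U -> miss, evict F, frames (X U)
pos 5: F -> miss, evict X, frames (U F)
At position 5, page X is evicted.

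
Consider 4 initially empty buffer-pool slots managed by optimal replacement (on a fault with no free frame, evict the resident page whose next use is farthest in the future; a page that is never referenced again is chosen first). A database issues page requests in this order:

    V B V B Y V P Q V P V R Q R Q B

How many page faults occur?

V: miss, frames (V)
B: miss, frames (V B)
V: hit
B: hit
Y: miss, frames (V B Y)
V: hit
P: miss, frames (V B Y P)
Q: miss, evict Y, frames (V B P Q)
V: hit
P: hit
V: hit
R: miss, evict P, frames (V B Q R)
Q: hit
R: hit
Q: hit
B: hit
Page faults: 6.

6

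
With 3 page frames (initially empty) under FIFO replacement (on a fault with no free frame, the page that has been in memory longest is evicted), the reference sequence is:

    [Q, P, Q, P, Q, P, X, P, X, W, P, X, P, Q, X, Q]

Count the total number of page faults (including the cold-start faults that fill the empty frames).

5

Q → fault, frames {Q}
P → fault, frames {Q,P}
Q → hit
P → hit
Q → hit
P → hit
X → fault, frames {Q,P,X}
P → hit
X → hit
W → fault, evict Q, frames {P,X,W}
P → hit
X → hit
P → hit
Q → fault, evict P, frames {X,W,Q}
X → hit
Q → hit
Page faults: 5.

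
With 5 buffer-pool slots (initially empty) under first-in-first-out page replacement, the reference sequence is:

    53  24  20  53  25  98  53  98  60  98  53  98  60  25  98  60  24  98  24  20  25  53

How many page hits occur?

53 → fault, frames [53]
24 → fault, frames [53, 24]
20 → fault, frames [53, 24, 20]
53 → hit
25 → fault, frames [53, 24, 20, 25]
98 → fault, frames [53, 24, 20, 25, 98]
53 → hit
98 → hit
60 → fault, evict 53, frames [24, 20, 25, 98, 60]
98 → hit
53 → fault, evict 24, frames [20, 25, 98, 60, 53]
98 → hit
60 → hit
25 → hit
98 → hit
60 → hit
24 → fault, evict 20, frames [25, 98, 60, 53, 24]
98 → hit
24 → hit
20 → fault, evict 25, frames [98, 60, 53, 24, 20]
25 → fault, evict 98, frames [60, 53, 24, 20, 25]
53 → hit
Hits: 12.

12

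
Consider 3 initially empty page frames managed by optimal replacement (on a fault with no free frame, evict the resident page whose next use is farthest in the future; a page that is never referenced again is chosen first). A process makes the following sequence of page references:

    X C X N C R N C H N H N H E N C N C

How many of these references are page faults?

X -> miss, frames {X}
C -> miss, frames {X,C}
X -> hit
N -> miss, frames {X,C,N}
C -> hit
R -> miss, evict X, frames {C,N,R}
N -> hit
C -> hit
H -> miss, evict R, frames {C,N,H}
N -> hit
H -> hit
N -> hit
H -> hit
E -> miss, evict H, frames {C,N,E}
N -> hit
C -> hit
N -> hit
C -> hit
Page faults: 6.

6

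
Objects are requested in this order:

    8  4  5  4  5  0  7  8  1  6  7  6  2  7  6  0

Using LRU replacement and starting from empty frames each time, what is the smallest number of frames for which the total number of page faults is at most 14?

2

f=1: 16 faults
f=2: 13 faults
f=3: 11 faults
f=4: 10 faults
f=5: 9 faults
f=6: 8 faults
f=7: 8 faults
f=8: 8 faults
Smallest f with faults ≤ 14 is 2.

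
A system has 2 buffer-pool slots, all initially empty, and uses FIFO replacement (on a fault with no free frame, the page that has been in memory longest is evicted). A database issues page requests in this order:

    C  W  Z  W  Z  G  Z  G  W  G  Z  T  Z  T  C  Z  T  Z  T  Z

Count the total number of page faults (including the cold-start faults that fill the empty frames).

C → fault, frames {C}
W → fault, frames {C,W}
Z → fault, evict C, frames {W,Z}
W → hit
Z → hit
G → fault, evict W, frames {Z,G}
Z → hit
G → hit
W → fault, evict Z, frames {G,W}
G → hit
Z → fault, evict G, frames {W,Z}
T → fault, evict W, frames {Z,T}
Z → hit
T → hit
C → fault, evict Z, frames {T,C}
Z → fault, evict T, frames {C,Z}
T → fault, evict C, frames {Z,T}
Z → hit
T → hit
Z → hit
Page faults: 10.

10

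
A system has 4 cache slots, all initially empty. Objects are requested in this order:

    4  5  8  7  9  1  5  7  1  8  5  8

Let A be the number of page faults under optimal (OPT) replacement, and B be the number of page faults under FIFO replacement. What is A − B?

-2

Under OPT: F F F F F F . . . . . . → 6 faults.
Under FIFO: F F F F F F F . . F . . → 8 faults.
A − B = 6 − 8 = -2.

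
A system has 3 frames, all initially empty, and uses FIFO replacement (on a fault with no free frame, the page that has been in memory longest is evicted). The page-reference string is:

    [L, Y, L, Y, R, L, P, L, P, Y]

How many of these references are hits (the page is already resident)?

L -> fault, frames {L}
Y -> fault, frames {L,Y}
L -> hit
Y -> hit
R -> fault, frames {L,Y,R}
L -> hit
P -> fault, evict L, frames {Y,R,P}
L -> fault, evict Y, frames {R,P,L}
P -> hit
Y -> fault, evict R, frames {P,L,Y}
Hits: 4.

4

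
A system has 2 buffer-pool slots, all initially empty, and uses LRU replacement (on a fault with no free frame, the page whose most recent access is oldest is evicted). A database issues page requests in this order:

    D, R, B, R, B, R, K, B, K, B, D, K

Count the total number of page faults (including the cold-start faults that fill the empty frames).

D → miss, frames [D]
R → miss, frames [D, R]
B → miss, evict D, frames [R, B]
R → hit
B → hit
R → hit
K → miss, evict B, frames [R, K]
B → miss, evict R, frames [K, B]
K → hit
B → hit
D → miss, evict K, frames [B, D]
K → miss, evict B, frames [D, K]
Page faults: 7.

7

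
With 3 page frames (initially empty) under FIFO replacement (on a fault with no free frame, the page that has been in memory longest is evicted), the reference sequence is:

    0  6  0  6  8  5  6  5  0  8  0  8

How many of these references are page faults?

5

0: miss, frames [0]
6: miss, frames [0, 6]
0: hit
6: hit
8: miss, frames [0, 6, 8]
5: miss, evict 0, frames [6, 8, 5]
6: hit
5: hit
0: miss, evict 6, frames [8, 5, 0]
8: hit
0: hit
8: hit
Page faults: 5.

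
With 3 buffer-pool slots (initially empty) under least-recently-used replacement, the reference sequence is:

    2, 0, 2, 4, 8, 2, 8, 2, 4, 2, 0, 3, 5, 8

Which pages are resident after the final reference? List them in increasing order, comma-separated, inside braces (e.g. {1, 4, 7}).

2 → miss, frames (2)
0 → miss, frames (2 0)
2 → hit
4 → miss, frames (0 2 4)
8 → miss, evict 0, frames (2 4 8)
2 → hit
8 → hit
2 → hit
4 → hit
2 → hit
0 → miss, evict 8, frames (4 2 0)
3 → miss, evict 4, frames (2 0 3)
5 → miss, evict 2, frames (0 3 5)
8 → miss, evict 0, frames (3 5 8)

{3, 5, 8}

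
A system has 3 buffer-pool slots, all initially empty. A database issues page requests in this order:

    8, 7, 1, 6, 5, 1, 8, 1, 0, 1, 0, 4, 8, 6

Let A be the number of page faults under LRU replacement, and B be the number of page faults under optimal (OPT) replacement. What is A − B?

2

Under LRU: F F F F F . F . F . . F F F → 10 faults.
Under OPT: F F F F F . . . F . . F . F → 8 faults.
A − B = 10 − 8 = 2.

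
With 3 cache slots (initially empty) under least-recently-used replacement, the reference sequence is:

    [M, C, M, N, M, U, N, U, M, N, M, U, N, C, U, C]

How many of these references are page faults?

M: miss, frames (M)
C: miss, frames (M C)
M: hit
N: miss, frames (C M N)
M: hit
U: miss, evict C, frames (N M U)
N: hit
U: hit
M: hit
N: hit
M: hit
U: hit
N: hit
C: miss, evict M, frames (U N C)
U: hit
C: hit
Page faults: 5.

5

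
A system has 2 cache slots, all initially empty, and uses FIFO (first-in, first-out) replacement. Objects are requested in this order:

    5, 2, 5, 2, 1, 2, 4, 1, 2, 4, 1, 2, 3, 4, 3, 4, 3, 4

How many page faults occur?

8

5 → miss, frames {5}
2 → miss, frames {5,2}
5 → hit
2 → hit
1 → miss, evict 5, frames {2,1}
2 → hit
4 → miss, evict 2, frames {1,4}
1 → hit
2 → miss, evict 1, frames {4,2}
4 → hit
1 → miss, evict 4, frames {2,1}
2 → hit
3 → miss, evict 2, frames {1,3}
4 → miss, evict 1, frames {3,4}
3 → hit
4 → hit
3 → hit
4 → hit
Page faults: 8.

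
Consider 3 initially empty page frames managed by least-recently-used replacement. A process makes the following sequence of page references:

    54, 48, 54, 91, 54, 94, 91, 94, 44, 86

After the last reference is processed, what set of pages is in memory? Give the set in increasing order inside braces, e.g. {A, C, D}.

{44, 86, 94}

54 → fault, frames [54]
48 → fault, frames [54, 48]
54 → hit
91 → fault, frames [48, 54, 91]
54 → hit
94 → fault, evict 48, frames [91, 54, 94]
91 → hit
94 → hit
44 → fault, evict 54, frames [91, 94, 44]
86 → fault, evict 91, frames [94, 44, 86]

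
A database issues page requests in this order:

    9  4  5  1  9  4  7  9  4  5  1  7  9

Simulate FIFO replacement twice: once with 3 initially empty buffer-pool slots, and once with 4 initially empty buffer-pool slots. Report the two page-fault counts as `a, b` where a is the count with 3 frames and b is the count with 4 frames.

3 frames: F F F F F F F . . F F . F → 10 faults.
4 frames: F F F F . . F F F F F F F → 11 faults.
11 > 10: adding a frame increased faults — Belady's anomaly.

10, 11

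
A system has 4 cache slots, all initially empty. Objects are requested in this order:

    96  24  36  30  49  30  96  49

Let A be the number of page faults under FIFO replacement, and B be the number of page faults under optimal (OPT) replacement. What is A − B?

Under FIFO: F F F F F . F . → 6 faults.
Under OPT: F F F F F . . . → 5 faults.
A − B = 6 − 5 = 1.

1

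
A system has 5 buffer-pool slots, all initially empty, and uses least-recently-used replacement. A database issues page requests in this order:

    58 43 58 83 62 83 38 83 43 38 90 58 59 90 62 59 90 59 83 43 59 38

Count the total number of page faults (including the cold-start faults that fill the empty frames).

12

58 → fault, frames {58}
43 → fault, frames {58,43}
58 → hit
83 → fault, frames {43,58,83}
62 → fault, frames {43,58,83,62}
83 → hit
38 → fault, frames {43,58,62,83,38}
83 → hit
43 → hit
38 → hit
90 → fault, evict 58, frames {62,83,43,38,90}
58 → fault, evict 62, frames {83,43,38,90,58}
59 → fault, evict 83, frames {43,38,90,58,59}
90 → hit
62 → fault, evict 43, frames {38,58,59,90,62}
59 → hit
90 → hit
59 → hit
83 → fault, evict 38, frames {58,62,90,59,83}
43 → fault, evict 58, frames {62,90,59,83,43}
59 → hit
38 → fault, evict 62, frames {90,83,43,59,38}
Page faults: 12.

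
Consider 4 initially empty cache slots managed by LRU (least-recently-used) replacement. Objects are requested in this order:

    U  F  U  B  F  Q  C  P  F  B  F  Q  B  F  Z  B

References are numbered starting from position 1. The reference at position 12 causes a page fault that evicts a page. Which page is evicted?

pos 1: U: fault, frames [U]
pos 2: F: fault, frames [U, F]
pos 3: U: hit
pos 4: B: fault, frames [F, U, B]
pos 5: F: hit
pos 6: Q: fault, frames [U, B, F, Q]
pos 7: C: fault, evict U, frames [B, F, Q, C]
pos 8: P: fault, evict B, frames [F, Q, C, P]
pos 9: F: hit
pos 10: B: fault, evict Q, frames [C, P, F, B]
pos 11: F: hit
pos 12: Q: fault, evict C, frames [P, B, F, Q]
At position 12, page C is evicted.

C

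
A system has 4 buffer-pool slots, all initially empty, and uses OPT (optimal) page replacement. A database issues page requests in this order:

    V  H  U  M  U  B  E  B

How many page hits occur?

V -> fault, frames {V}
H -> fault, frames {V,H}
U -> fault, frames {V,H,U}
M -> fault, frames {V,H,U,M}
U -> hit
B -> fault, evict M, frames {V,H,U,B}
E -> fault, evict U, frames {V,H,B,E}
B -> hit
Hits: 2.

2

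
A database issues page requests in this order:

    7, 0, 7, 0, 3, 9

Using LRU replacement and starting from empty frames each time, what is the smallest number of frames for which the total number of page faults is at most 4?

2

f=1: 6 faults
f=2: 4 faults
f=3: 4 faults
f=4: 4 faults
Smallest f with faults ≤ 4 is 2.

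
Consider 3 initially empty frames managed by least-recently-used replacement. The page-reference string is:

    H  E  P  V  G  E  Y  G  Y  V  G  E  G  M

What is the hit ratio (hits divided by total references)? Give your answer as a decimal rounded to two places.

0.29

H: miss, frames {H}
E: miss, frames {H,E}
P: miss, frames {H,E,P}
V: miss, evict H, frames {E,P,V}
G: miss, evict E, frames {P,V,G}
E: miss, evict P, frames {V,G,E}
Y: miss, evict V, frames {G,E,Y}
G: hit
Y: hit
V: miss, evict E, frames {G,Y,V}
G: hit
E: miss, evict Y, frames {V,G,E}
G: hit
M: miss, evict V, frames {E,G,M}
Hits: 4 of 14 references → 4/14 = 0.2857.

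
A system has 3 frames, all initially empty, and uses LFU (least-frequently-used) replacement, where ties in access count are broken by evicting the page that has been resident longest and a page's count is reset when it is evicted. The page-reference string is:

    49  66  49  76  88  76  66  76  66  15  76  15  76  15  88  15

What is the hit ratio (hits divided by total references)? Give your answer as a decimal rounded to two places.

0.56

49: fault, frames {49}
66: fault, frames {49,66}
49: hit
76: fault, frames {49,66,76}
88: fault, evict 66, frames {49,76,88}
76: hit
66: fault, evict 88, frames {49,76,66}
76: hit
66: hit
15: fault, evict 49, frames {76,66,15}
76: hit
15: hit
76: hit
15: hit
88: fault, evict 66, frames {76,15,88}
15: hit
Hits: 9 of 16 references → 9/16 = 0.5625.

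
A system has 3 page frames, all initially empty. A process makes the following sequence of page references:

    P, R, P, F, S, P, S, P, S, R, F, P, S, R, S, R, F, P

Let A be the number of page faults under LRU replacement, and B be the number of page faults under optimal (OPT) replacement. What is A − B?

Under LRU: F F . F F . . . . F F F F F . . F F → 11 faults.
Under OPT: F F . F F . . . . . F . . F . . . F → 7 faults.
A − B = 11 − 7 = 4.

4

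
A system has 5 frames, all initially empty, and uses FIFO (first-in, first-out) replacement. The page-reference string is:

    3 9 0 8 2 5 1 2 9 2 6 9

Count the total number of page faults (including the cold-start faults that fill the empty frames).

9

3: fault, frames [3]
9: fault, frames [3, 9]
0: fault, frames [3, 9, 0]
8: fault, frames [3, 9, 0, 8]
2: fault, frames [3, 9, 0, 8, 2]
5: fault, evict 3, frames [9, 0, 8, 2, 5]
1: fault, evict 9, frames [0, 8, 2, 5, 1]
2: hit
9: fault, evict 0, frames [8, 2, 5, 1, 9]
2: hit
6: fault, evict 8, frames [2, 5, 1, 9, 6]
9: hit
Page faults: 9.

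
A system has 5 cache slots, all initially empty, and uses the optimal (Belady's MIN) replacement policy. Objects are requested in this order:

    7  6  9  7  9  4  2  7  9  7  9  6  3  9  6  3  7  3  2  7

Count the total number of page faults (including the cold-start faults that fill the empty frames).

7: miss, frames [7]
6: miss, frames [7, 6]
9: miss, frames [7, 6, 9]
7: hit
9: hit
4: miss, frames [7, 6, 9, 4]
2: miss, frames [7, 6, 9, 4, 2]
7: hit
9: hit
7: hit
9: hit
6: hit
3: miss, evict 4, frames [7, 6, 9, 2, 3]
9: hit
6: hit
3: hit
7: hit
3: hit
2: hit
7: hit
Page faults: 6.

6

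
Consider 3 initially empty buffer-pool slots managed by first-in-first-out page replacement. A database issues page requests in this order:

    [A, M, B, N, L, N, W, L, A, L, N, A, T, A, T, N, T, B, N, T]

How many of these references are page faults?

A -> fault, frames {A}
M -> fault, frames {A,M}
B -> fault, frames {A,M,B}
N -> fault, evict A, frames {M,B,N}
L -> fault, evict M, frames {B,N,L}
N -> hit
W -> fault, evict B, frames {N,L,W}
L -> hit
A -> fault, evict N, frames {L,W,A}
L -> hit
N -> fault, evict L, frames {W,A,N}
A -> hit
T -> fault, evict W, frames {A,N,T}
A -> hit
T -> hit
N -> hit
T -> hit
B -> fault, evict A, frames {N,T,B}
N -> hit
T -> hit
Page faults: 10.

10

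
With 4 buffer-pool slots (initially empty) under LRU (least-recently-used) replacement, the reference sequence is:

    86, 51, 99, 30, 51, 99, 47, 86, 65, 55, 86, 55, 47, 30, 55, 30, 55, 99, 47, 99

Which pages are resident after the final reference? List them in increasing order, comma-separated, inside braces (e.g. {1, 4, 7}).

{30, 47, 55, 99}

86 -> miss, frames (86)
51 -> miss, frames (86 51)
99 -> miss, frames (86 51 99)
30 -> miss, frames (86 51 99 30)
51 -> hit
99 -> hit
47 -> miss, evict 86, frames (30 51 99 47)
86 -> miss, evict 30, frames (51 99 47 86)
65 -> miss, evict 51, frames (99 47 86 65)
55 -> miss, evict 99, frames (47 86 65 55)
86 -> hit
55 -> hit
47 -> hit
30 -> miss, evict 65, frames (86 55 47 30)
55 -> hit
30 -> hit
55 -> hit
99 -> miss, evict 86, frames (47 30 55 99)
47 -> hit
99 -> hit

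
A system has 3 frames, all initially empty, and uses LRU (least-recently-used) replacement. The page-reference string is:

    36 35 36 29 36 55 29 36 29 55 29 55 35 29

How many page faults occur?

36 -> miss, frames [36]
35 -> miss, frames [36, 35]
36 -> hit
29 -> miss, frames [35, 36, 29]
36 -> hit
55 -> miss, evict 35, frames [29, 36, 55]
29 -> hit
36 -> hit
29 -> hit
55 -> hit
29 -> hit
55 -> hit
35 -> miss, evict 36, frames [29, 55, 35]
29 -> hit
Page faults: 5.

5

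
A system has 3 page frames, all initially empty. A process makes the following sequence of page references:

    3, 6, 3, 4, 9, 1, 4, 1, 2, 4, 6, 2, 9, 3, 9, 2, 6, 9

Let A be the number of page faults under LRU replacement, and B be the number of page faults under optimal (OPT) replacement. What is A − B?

Under LRU: F F . F F F . . F . F . F F . . F . → 10 faults.
Under OPT: F F . F F F . . F . . . F F . . F . → 9 faults.
A − B = 10 − 9 = 1.

1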